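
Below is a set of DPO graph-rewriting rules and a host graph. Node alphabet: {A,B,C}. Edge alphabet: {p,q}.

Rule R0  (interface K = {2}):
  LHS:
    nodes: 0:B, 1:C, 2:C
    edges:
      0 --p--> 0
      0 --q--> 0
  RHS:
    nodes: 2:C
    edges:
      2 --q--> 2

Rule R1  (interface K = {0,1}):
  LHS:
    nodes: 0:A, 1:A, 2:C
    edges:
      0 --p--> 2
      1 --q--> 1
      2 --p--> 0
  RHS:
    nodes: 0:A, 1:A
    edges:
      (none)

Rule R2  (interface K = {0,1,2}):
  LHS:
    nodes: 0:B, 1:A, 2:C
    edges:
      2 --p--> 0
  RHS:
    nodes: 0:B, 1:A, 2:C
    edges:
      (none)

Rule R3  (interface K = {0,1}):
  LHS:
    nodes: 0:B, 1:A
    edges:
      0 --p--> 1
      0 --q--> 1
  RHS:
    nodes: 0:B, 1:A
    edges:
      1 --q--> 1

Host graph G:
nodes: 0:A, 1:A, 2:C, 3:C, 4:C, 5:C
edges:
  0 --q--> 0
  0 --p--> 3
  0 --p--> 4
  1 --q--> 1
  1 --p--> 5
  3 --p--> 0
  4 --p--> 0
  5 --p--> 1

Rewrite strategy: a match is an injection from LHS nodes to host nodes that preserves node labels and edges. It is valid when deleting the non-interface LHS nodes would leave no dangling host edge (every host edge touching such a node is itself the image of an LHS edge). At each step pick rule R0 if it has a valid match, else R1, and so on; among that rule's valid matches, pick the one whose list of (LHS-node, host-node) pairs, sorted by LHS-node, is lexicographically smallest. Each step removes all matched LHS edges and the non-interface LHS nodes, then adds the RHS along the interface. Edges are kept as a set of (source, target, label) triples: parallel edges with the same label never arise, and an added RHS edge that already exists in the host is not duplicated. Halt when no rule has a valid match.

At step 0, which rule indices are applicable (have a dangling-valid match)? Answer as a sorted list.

R0: no valid match — LHS pattern not found
R1: 3 valid matches — {0↦0, 1↦1, 2↦3}, {0↦0, 1↦1, 2↦4}, {0↦1, 1↦0, 2↦5}
R2: no valid match — LHS pattern not found
R3: no valid match — LHS pattern not found

Answer: [R1]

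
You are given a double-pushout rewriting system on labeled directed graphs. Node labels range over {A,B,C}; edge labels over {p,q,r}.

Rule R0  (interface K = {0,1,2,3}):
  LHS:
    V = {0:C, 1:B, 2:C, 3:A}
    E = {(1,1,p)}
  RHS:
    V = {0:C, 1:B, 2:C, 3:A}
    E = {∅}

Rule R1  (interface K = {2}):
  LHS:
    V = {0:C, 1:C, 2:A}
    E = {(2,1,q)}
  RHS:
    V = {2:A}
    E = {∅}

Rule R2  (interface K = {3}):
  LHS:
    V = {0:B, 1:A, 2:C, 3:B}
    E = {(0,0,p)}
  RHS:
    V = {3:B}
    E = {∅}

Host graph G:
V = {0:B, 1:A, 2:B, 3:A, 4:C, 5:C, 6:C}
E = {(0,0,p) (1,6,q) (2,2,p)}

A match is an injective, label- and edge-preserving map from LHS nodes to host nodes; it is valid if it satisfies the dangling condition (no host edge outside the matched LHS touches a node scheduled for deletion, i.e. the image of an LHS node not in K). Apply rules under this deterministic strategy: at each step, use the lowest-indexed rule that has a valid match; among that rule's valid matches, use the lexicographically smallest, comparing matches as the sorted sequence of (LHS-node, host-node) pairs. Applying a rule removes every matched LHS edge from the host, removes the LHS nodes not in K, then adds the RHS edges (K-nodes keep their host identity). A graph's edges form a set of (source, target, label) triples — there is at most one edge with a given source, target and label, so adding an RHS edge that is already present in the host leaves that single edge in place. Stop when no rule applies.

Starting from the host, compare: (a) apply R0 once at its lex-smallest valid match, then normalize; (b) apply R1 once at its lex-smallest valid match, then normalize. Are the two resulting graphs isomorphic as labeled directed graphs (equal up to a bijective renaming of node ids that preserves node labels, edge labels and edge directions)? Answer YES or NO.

branch R0-first: apply at {0↦4, 1↦0, 2↦5, 3↦1} → |E|=2, then 2 more step(s) → NF |V|=5 |E|=0 V={0:B, 1:A, 2:B, 3:A, 5:C} E=∅
branch R1-first: apply at {0↦4, 1↦6, 2↦1} → |E|=2, then 1 more step(s) → NF |V|=2 |E|=1 V={2:B, 3:A} E=2-p->2
graphs not isomorphic

Answer: NO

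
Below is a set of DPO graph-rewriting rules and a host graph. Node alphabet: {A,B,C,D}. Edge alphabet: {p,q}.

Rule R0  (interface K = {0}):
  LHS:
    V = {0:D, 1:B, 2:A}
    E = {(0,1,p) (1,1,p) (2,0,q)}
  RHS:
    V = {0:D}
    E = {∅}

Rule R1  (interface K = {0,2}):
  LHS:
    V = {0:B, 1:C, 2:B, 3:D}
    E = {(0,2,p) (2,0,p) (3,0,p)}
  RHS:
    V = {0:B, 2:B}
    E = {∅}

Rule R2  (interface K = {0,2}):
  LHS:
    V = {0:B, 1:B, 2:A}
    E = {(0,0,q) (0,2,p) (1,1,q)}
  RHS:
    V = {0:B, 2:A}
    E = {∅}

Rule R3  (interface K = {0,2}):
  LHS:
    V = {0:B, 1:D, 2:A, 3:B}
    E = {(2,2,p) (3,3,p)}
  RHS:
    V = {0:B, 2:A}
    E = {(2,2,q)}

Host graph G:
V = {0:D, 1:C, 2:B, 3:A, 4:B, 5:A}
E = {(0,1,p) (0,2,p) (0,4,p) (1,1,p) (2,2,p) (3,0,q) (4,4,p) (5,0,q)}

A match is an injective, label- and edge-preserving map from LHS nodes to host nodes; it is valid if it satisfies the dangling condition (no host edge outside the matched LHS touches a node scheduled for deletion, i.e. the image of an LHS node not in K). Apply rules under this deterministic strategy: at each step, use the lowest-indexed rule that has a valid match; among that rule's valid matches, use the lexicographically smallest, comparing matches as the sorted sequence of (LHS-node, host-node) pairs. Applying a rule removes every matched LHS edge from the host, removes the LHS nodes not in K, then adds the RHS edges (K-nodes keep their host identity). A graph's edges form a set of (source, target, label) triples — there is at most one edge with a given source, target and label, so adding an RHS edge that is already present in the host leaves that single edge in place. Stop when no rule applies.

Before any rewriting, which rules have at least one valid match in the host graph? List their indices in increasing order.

Answer: [R0]

Derivation:
R0: 4 valid matches — {0↦0, 1↦2, 2↦3}, {0↦0, 1↦2, 2↦5}, {0↦0, 1↦4, 2↦3} (+1 more)
R1: no valid match — LHS pattern not found
R2: no valid match — LHS pattern not found
R3: no valid match — LHS pattern not found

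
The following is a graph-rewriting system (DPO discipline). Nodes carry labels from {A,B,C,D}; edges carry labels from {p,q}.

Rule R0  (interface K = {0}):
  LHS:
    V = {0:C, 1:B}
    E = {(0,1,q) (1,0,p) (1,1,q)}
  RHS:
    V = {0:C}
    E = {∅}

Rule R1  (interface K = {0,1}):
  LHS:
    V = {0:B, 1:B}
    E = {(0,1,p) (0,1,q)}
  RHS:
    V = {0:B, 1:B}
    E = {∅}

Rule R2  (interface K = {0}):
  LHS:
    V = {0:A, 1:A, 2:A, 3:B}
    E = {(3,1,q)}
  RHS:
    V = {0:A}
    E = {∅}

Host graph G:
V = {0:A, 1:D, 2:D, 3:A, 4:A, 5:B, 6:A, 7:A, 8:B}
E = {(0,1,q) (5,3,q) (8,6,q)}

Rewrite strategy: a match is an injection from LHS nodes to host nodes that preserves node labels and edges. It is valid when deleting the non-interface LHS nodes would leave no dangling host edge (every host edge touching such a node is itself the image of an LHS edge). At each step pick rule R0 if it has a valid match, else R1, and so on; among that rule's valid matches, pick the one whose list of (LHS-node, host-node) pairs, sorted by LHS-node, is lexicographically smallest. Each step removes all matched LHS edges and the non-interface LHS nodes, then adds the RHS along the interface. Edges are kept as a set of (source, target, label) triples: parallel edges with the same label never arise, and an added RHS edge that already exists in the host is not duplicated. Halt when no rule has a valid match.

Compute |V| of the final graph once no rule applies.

initial: |V|=9 |E|=3  E = 0-q->1 5-q->3 8-q->6
step 1: apply R2 at {0↦0, 1↦3, 2↦4, 3↦5}  → |V|=6 |E|=2  E = 0-q->1 8-q->6
step 2: apply R2 at {0↦0, 1↦6, 2↦7, 3↦8}  → |V|=3 |E|=1  E = 0-q->1
halt: no rule applies after step 2
NF nodes: {0:A, 1:D, 2:D}

Answer: 3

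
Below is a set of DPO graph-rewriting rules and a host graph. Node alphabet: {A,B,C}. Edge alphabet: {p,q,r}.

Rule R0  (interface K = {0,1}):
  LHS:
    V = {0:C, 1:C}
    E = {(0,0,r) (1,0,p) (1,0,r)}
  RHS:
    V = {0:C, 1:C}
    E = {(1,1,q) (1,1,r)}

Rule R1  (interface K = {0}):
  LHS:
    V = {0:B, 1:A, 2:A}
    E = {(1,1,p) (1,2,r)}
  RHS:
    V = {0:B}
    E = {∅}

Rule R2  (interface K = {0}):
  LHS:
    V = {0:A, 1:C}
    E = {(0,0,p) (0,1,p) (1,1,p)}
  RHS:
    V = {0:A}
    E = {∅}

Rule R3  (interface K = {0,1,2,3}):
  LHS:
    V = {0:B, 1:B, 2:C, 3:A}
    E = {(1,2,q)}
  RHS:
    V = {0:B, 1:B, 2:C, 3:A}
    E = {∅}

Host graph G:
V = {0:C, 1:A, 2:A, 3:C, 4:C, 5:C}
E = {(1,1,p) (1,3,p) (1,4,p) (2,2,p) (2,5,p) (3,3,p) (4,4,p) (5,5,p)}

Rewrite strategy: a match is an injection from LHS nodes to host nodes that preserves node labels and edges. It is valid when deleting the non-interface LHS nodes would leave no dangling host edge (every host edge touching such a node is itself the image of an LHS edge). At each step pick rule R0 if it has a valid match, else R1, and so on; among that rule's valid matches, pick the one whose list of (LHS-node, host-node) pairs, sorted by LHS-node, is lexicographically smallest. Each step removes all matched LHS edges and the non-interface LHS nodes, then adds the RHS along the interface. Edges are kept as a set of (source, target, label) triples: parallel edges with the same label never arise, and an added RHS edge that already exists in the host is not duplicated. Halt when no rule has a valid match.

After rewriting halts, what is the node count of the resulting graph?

[0] host  ⇒  6 nodes, 8 edges  {1-p->1 1-p->3 1-p->4 2-p->2 2-p->5 3-p->3 4-p->4 5-p->5}
[1] R2 @ {0↦1, 1↦3}  ⇒  5 nodes, 5 edges  {1-p->4 2-p->2 2-p->5 4-p->4 5-p->5}
[2] R2 @ {0↦2, 1↦5}  ⇒  4 nodes, 2 edges  {1-p->4 4-p->4}
final graph: no rule applies after step 2
NF nodes: {0:C, 1:A, 2:A, 4:C}

Answer: 4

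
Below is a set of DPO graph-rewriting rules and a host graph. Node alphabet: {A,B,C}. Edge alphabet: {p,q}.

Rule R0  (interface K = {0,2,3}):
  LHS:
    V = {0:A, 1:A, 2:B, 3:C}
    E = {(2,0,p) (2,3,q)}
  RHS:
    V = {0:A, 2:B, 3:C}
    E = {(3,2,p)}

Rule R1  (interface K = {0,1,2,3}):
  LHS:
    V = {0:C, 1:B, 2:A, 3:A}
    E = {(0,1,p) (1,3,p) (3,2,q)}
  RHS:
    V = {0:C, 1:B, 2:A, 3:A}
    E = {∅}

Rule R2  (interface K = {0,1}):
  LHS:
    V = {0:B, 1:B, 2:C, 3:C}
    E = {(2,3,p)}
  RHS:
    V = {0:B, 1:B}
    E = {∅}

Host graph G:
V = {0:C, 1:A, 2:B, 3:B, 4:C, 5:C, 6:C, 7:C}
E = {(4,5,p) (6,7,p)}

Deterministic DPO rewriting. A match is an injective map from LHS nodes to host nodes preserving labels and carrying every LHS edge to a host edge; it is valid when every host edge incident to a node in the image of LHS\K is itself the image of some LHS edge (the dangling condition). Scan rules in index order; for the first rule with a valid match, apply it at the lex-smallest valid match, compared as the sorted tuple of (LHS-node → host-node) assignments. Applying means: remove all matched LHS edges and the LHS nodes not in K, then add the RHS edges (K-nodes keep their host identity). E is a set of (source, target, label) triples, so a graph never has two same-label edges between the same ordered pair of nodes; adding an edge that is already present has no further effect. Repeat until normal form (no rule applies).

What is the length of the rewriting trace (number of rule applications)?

start.  V:8 E:2  edges: 4-p->5 6-p->7
1. fire R2 via {0↦2, 1↦3, 2↦4, 3↦5}  →  V:6 E:1  edges: 6-p->7
2. fire R2 via {0↦2, 1↦3, 2↦6, 3↦7}  →  V:4 E:0  edges: ∅
normal form: no rule applies after step 2

Answer: 2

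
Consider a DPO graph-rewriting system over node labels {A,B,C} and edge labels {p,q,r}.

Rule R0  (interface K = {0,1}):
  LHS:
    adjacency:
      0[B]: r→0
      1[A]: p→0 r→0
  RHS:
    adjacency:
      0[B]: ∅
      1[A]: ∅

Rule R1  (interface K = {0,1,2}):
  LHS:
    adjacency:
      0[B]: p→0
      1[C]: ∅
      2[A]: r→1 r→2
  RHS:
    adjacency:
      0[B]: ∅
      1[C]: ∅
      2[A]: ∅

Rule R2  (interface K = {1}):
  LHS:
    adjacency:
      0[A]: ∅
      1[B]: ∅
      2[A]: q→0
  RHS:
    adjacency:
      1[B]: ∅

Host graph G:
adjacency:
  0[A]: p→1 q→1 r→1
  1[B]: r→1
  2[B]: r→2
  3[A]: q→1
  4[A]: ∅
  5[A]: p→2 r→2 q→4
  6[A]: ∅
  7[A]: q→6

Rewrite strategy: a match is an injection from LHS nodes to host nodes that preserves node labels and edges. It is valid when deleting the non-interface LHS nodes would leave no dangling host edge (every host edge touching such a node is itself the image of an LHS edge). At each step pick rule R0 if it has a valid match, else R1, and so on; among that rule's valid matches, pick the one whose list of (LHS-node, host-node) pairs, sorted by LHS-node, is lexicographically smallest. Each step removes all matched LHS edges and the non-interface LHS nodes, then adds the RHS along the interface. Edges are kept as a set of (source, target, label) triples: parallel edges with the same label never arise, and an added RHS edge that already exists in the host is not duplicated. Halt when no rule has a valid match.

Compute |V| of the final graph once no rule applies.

initial: |V|=8 |E|=10  E = 0-p->1 0-q->1 0-r->1 1-r->1 2-r->2 3-q->1 5-p->2 5-r->2 5-q->4 7-q->6
step 1: apply R0 at {0↦1, 1↦0}  → |V|=8 |E|=7  E = 0-q->1 2-r->2 3-q->1 5-p->2 5-r->2 5-q->4 7-q->6
step 2: apply R0 at {0↦2, 1↦5}  → |V|=8 |E|=4  E = 0-q->1 3-q->1 5-q->4 7-q->6
step 3: apply R2 at {0↦4, 1↦1, 2↦5}  → |V|=6 |E|=3  E = 0-q->1 3-q->1 7-q->6
step 4: apply R2 at {0↦6, 1↦1, 2↦7}  → |V|=4 |E|=2  E = 0-q->1 3-q->1
final graph: no rule applies after step 4
NF nodes: {0:A, 1:B, 2:B, 3:A}

Answer: 4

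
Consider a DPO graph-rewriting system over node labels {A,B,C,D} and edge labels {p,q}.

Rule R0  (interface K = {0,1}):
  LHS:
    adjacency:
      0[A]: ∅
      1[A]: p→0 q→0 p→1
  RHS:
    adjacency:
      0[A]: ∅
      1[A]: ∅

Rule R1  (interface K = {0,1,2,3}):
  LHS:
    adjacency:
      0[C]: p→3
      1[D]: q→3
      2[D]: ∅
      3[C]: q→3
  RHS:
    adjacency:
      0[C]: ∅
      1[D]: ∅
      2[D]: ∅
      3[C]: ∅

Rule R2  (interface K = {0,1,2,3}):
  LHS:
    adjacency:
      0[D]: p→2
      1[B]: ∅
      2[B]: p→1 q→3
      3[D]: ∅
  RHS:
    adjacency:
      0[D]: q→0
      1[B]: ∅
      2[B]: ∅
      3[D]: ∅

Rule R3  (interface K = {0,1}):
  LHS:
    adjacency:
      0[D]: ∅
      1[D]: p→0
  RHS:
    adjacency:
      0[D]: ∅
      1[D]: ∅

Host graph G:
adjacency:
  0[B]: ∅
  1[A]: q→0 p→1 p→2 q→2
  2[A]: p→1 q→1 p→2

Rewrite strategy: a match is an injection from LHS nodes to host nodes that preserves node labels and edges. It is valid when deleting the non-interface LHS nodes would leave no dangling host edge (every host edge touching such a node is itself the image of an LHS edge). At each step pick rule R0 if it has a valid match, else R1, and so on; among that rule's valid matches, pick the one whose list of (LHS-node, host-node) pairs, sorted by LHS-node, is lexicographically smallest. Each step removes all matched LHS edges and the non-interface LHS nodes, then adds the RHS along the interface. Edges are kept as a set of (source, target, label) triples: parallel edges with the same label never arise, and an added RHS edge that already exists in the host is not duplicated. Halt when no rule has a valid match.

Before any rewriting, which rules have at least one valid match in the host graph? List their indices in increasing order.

Answer: [R0]

Rewrite trace:
R0: 2 valid matches — {0↦1, 1↦2}, {0↦2, 1↦1}
R1: no valid match — LHS pattern not found
R2: no valid match — LHS pattern not found
R3: no valid match — LHS pattern not found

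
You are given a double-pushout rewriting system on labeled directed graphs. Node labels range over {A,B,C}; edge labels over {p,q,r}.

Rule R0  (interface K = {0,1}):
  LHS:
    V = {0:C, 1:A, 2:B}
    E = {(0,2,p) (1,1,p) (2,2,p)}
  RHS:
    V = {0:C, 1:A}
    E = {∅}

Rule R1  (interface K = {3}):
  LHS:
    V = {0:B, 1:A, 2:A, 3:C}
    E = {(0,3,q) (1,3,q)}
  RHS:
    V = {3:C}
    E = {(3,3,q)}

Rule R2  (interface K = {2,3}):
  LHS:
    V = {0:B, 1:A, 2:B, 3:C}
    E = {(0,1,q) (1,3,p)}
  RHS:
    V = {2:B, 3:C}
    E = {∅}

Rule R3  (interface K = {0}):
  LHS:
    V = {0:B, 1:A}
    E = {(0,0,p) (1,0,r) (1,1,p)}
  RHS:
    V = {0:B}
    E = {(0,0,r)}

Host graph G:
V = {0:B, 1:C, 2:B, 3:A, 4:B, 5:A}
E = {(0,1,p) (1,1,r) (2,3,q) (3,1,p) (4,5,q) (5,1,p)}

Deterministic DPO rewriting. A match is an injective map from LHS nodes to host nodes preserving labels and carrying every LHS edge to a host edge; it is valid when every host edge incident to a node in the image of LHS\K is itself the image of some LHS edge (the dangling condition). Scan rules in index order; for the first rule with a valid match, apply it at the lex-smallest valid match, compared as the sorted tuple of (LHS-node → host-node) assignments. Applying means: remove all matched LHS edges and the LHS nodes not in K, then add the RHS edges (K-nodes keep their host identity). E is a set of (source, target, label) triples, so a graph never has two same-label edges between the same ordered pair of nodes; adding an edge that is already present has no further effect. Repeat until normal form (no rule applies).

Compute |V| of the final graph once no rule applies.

Answer: 2

Rewrite trace:
[0] host  ⇒  6 nodes, 6 edges  {0-p->1 1-r->1 2-q->3 3-p->1 4-q->5 5-p->1}
[1] R2 @ {0↦2, 1↦3, 2↦0, 3↦1}  ⇒  4 nodes, 4 edges  {0-p->1 1-r->1 4-q->5 5-p->1}
[2] R2 @ {0↦4, 1↦5, 2↦0, 3↦1}  ⇒  2 nodes, 2 edges  {0-p->1 1-r->1}
halt: no rule applies after step 2
NF nodes: {0:B, 1:C}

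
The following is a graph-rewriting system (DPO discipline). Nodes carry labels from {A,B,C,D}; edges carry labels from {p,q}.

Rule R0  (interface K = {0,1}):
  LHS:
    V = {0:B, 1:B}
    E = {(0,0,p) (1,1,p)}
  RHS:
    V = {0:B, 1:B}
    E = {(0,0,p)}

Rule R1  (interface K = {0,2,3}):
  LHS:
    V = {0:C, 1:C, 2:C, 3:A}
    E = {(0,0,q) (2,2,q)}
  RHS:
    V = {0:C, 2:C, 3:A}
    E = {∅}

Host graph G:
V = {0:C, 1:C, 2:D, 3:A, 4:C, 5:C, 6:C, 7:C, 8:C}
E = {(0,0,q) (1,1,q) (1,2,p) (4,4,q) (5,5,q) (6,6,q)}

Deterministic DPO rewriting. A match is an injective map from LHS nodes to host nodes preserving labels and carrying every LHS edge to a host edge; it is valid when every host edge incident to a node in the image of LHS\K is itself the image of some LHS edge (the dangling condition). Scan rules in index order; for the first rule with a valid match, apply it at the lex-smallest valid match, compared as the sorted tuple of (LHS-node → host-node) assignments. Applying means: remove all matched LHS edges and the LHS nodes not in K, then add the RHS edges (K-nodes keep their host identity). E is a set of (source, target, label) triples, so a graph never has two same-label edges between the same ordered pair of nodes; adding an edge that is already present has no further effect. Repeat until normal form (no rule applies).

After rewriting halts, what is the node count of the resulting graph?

Answer: 7

Rewrite trace:
start.  V:9 E:6  edges: 0-q->0 1-q->1 1-p->2 4-q->4 5-q->5 6-q->6
1. fire R1 via {0↦0, 1↦7, 2↦1, 3↦3}  →  V:8 E:4  edges: 1-p->2 4-q->4 5-q->5 6-q->6
2. fire R1 via {0↦4, 1↦0, 2↦5, 3↦3}  →  V:7 E:2  edges: 1-p->2 6-q->6
final graph: no rule applies after step 2
NF nodes: {1:C, 2:D, 3:A, 4:C, 5:C, 6:C, 8:C}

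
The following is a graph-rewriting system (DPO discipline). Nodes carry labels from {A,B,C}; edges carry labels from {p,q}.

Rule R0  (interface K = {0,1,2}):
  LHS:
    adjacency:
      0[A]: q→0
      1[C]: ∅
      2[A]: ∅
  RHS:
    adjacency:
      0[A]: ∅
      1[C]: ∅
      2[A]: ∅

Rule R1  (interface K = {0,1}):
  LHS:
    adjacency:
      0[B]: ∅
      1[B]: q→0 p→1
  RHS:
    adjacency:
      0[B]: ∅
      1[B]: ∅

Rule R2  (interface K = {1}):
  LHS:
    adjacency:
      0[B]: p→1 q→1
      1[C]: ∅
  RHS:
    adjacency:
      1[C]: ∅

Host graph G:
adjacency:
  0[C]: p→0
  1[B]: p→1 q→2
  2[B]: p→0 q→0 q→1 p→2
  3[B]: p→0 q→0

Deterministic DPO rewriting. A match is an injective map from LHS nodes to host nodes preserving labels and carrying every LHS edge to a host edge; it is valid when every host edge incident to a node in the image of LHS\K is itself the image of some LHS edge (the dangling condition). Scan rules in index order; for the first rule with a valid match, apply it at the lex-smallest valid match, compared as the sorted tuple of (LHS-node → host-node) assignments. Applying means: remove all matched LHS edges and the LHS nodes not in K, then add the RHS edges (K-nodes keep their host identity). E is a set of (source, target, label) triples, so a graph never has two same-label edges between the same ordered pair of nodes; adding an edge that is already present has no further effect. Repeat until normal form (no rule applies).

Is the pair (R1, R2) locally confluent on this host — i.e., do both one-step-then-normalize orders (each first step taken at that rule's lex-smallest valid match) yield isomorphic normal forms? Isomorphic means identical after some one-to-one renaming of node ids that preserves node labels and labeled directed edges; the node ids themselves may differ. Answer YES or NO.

Answer: YES

Derivation:
branch R1-first: apply at {0↦1, 1↦2} → |E|=7, then 3 more step(s) → NF |V|=2 |E|=1 V={0:C, 1:B} E=0-p->0
branch R2-first: apply at {0↦3, 1↦0} → |E|=7, then 3 more step(s) → NF |V|=2 |E|=1 V={0:C, 1:B} E=0-p->0
graphs isomorphic (equal up to label-preserving node renaming)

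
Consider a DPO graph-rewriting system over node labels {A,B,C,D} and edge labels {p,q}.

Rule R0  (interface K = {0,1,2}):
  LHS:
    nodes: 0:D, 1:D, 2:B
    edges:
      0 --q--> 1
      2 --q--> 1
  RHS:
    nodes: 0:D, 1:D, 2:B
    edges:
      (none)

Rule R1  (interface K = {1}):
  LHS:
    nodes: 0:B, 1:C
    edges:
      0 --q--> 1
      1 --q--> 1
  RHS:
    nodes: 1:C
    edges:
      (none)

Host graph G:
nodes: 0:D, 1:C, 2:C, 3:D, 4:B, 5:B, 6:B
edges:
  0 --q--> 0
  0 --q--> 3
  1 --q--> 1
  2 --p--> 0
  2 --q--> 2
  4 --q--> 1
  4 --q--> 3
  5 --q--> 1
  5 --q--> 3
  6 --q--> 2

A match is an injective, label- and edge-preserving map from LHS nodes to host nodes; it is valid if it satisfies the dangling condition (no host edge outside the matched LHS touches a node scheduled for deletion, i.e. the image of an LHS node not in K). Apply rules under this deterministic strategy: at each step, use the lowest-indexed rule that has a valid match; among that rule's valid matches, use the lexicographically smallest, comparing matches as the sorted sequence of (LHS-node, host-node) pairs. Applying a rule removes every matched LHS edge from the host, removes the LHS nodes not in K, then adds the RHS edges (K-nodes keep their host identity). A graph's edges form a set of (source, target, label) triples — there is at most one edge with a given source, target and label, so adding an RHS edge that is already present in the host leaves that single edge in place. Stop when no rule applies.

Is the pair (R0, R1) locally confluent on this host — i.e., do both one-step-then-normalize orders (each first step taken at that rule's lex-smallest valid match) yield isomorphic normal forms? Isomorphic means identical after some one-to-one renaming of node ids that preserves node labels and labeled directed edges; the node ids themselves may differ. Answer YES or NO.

branch R0-first: apply at {0↦0, 1↦3, 2↦4} → |E|=8, then 2 more step(s) → NF |V|=5 |E|=4 V={0:D, 1:C, 2:C, 3:D, 5:B} E=0-q->0 2-p->0 5-q->1 5-q->3
branch R1-first: apply at {0↦6, 1↦2} → |E|=8, then 2 more step(s) → NF |V|=5 |E|=4 V={0:D, 1:C, 2:C, 3:D, 5:B} E=0-q->0 2-p->0 5-q->1 5-q->3
graphs isomorphic (equal up to label-preserving node renaming)

Answer: YES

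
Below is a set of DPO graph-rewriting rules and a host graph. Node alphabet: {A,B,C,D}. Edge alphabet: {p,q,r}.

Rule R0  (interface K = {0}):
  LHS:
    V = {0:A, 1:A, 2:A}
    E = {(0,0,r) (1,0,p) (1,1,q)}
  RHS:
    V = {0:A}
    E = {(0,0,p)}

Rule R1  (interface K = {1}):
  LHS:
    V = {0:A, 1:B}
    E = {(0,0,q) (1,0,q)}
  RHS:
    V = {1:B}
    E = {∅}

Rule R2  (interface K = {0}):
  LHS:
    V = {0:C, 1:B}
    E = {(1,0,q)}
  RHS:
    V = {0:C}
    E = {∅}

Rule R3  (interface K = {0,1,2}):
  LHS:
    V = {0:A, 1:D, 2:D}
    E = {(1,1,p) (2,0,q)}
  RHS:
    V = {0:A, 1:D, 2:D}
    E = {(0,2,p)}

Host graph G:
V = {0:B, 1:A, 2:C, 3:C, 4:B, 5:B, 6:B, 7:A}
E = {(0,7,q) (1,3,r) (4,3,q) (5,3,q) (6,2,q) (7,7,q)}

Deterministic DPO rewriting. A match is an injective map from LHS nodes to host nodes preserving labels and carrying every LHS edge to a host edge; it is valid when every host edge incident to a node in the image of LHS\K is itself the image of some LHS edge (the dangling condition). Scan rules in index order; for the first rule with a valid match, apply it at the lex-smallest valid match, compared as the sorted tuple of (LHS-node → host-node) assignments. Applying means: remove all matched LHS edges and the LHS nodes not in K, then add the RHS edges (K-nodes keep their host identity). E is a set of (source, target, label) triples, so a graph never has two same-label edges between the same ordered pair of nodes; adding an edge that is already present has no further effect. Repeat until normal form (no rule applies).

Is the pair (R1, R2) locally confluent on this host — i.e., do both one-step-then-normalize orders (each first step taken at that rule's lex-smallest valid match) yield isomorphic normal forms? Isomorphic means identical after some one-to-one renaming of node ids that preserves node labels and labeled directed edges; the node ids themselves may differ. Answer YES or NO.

Answer: YES

Derivation:
branch R1-first: apply at {0↦7, 1↦0} → |E|=4, then 3 more step(s) → NF |V|=4 |E|=1 V={0:B, 1:A, 2:C, 3:C} E=1-r->3
branch R2-first: apply at {0↦2, 1↦6} → |E|=5, then 3 more step(s) → NF |V|=4 |E|=1 V={0:B, 1:A, 2:C, 3:C} E=1-r->3
graphs isomorphic (equal up to label-preserving node renaming)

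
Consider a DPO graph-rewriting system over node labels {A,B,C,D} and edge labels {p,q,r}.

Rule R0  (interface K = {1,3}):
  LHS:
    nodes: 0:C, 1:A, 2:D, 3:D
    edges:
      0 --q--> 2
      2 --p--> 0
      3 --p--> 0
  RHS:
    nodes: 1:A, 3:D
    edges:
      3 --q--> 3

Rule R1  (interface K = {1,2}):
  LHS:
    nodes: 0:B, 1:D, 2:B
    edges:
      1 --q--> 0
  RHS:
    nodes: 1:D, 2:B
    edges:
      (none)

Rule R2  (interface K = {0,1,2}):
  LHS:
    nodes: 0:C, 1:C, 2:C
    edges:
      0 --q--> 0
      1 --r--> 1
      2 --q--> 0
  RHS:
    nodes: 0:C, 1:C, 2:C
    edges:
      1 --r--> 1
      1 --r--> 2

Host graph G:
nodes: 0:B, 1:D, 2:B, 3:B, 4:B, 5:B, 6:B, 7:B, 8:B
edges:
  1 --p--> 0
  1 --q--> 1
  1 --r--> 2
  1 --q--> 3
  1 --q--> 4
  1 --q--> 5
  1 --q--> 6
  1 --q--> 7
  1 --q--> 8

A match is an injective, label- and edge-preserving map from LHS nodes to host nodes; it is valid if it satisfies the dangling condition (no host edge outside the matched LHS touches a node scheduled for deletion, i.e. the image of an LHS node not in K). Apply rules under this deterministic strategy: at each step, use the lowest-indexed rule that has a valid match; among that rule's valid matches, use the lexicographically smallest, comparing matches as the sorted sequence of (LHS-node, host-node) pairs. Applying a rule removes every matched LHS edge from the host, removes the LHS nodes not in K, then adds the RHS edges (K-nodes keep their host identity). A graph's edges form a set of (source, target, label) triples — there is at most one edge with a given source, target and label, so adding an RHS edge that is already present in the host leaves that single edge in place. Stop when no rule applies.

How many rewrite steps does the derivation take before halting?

Answer: 6

Rewrite trace:
initial: |V|=9 |E|=9  E = 1-p->0 1-q->1 1-r->2 1-q->3 1-q->4 1-q->5 1-q->6 1-q->7 1-q->8
step 1: apply R1 at {0↦3, 1↦1, 2↦0}  → |V|=8 |E|=8  E = 1-p->0 1-q->1 1-r->2 1-q->4 1-q->5 1-q->6 1-q->7 1-q->8
step 2: apply R1 at {0↦4, 1↦1, 2↦0}  → |V|=7 |E|=7  E = 1-p->0 1-q->1 1-r->2 1-q->5 1-q->6 1-q->7 1-q->8
step 3: apply R1 at {0↦5, 1↦1, 2↦0}  → |V|=6 |E|=6  E = 1-p->0 1-q->1 1-r->2 1-q->6 1-q->7 1-q->8
step 4: apply R1 at {0↦6, 1↦1, 2↦0}  → |V|=5 |E|=5  E = 1-p->0 1-q->1 1-r->2 1-q->7 1-q->8
step 5: apply R1 at {0↦7, 1↦1, 2↦0}  → |V|=4 |E|=4  E = 1-p->0 1-q->1 1-r->2 1-q->8
step 6: apply R1 at {0↦8, 1↦1, 2↦0}  → |V|=3 |E|=3  E = 1-p->0 1-q->1 1-r->2
halt: no rule applies after step 6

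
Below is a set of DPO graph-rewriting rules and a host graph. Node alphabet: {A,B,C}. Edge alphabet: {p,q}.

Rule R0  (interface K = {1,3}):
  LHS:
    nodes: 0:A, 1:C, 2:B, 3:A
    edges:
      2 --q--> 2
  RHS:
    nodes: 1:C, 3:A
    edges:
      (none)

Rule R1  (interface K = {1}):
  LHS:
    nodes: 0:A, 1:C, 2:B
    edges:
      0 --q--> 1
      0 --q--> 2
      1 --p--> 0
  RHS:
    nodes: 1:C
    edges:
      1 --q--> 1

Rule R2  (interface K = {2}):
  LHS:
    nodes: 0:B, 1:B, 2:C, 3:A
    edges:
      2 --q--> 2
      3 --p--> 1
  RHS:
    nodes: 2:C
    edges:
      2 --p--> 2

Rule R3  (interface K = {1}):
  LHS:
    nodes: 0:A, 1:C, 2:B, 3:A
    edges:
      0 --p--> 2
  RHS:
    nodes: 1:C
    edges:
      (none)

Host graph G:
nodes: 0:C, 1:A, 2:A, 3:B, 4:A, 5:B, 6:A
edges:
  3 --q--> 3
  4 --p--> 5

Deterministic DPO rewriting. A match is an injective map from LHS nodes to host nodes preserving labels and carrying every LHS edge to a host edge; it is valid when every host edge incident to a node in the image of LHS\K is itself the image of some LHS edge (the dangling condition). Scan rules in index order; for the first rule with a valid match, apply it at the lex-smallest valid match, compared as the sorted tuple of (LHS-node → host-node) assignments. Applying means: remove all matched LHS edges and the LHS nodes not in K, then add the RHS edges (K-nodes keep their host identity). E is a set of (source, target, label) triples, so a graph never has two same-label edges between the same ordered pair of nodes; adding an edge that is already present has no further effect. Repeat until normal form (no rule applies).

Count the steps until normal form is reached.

[0] host  ⇒  7 nodes, 2 edges  {3-q->3 4-p->5}
[1] R0 @ {0↦1, 1↦0, 2↦3, 3↦2}  ⇒  5 nodes, 1 edges  {4-p->5}
[2] R3 @ {0↦4, 1↦0, 2↦5, 3↦2}  ⇒  2 nodes, 0 edges  {∅}
halt: no rule applies after step 2

Answer: 2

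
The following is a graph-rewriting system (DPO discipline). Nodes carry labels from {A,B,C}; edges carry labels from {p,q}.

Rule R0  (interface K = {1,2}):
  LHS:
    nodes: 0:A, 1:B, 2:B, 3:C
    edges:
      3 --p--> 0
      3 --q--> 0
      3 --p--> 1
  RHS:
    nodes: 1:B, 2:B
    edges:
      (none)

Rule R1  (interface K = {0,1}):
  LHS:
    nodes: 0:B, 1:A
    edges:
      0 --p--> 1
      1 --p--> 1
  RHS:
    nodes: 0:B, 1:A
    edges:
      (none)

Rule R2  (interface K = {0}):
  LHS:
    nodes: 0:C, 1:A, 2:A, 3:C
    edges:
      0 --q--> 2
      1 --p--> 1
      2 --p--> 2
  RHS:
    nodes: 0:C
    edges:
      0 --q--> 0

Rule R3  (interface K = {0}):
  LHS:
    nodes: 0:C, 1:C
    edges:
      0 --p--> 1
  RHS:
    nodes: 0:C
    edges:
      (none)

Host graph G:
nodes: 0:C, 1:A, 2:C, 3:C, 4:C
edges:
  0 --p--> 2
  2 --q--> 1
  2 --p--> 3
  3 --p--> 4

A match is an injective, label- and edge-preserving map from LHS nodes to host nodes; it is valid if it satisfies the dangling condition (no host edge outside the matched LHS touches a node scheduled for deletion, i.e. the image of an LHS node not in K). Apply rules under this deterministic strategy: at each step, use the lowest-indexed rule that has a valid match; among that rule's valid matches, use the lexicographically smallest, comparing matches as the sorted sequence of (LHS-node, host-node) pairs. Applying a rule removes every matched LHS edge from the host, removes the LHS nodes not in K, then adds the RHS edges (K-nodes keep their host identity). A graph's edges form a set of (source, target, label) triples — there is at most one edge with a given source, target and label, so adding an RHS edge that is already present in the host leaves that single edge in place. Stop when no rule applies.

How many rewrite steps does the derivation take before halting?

initial: |V|=5 |E|=4  E = 0-p->2 2-q->1 2-p->3 3-p->4
step 1: apply R3 at {0↦3, 1↦4}  → |V|=4 |E|=3  E = 0-p->2 2-q->1 2-p->3
step 2: apply R3 at {0↦2, 1↦3}  → |V|=3 |E|=2  E = 0-p->2 2-q->1
final graph: no rule applies after step 2

Answer: 2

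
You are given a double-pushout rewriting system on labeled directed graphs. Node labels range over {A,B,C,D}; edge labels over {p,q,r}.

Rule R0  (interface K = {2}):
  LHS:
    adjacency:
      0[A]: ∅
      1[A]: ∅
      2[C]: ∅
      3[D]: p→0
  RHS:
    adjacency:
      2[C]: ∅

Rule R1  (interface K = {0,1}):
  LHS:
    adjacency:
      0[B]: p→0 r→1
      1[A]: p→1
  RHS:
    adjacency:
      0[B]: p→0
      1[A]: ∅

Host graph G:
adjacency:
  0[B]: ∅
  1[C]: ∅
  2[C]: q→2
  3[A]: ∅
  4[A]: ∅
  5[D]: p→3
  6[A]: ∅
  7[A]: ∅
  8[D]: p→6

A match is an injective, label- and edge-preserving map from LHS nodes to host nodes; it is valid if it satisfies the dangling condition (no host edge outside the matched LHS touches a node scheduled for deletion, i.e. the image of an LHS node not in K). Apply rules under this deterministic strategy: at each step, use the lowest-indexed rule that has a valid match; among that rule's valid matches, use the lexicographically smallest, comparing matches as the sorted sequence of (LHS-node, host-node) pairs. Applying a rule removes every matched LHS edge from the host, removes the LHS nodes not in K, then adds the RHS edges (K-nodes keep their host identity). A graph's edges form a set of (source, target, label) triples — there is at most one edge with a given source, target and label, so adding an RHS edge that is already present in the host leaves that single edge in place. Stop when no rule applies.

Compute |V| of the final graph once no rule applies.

Answer: 3

Derivation:
start.  V:9 E:3  edges: 2-q->2 5-p->3 8-p->6
1. fire R0 via {0↦3, 1↦4, 2↦1, 3↦5}  →  V:6 E:2  edges: 2-q->2 8-p->6
2. fire R0 via {0↦6, 1↦7, 2↦1, 3↦8}  →  V:3 E:1  edges: 2-q->2
normal form: no rule applies after step 2
NF nodes: {0:B, 1:C, 2:C}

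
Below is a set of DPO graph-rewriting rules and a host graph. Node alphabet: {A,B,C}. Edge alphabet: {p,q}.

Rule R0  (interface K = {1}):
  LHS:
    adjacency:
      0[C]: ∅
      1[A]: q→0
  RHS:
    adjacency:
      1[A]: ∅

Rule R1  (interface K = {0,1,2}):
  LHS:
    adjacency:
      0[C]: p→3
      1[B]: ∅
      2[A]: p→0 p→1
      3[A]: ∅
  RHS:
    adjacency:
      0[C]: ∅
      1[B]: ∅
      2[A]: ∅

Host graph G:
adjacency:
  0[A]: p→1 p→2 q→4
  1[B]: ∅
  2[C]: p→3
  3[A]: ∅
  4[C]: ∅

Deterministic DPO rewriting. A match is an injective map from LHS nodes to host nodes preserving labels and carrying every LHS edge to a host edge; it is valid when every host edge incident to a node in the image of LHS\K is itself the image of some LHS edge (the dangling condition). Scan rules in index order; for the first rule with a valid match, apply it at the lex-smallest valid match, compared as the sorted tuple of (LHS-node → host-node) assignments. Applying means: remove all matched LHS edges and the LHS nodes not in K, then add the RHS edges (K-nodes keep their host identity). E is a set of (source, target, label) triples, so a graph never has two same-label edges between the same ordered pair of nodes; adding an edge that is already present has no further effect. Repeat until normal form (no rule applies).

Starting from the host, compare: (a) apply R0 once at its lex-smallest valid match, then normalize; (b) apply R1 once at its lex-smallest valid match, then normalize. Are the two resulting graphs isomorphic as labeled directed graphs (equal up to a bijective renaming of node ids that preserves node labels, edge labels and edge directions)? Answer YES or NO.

branch R0-first: apply at {0↦4, 1↦0} → |E|=3, then 1 more step(s) → NF |V|=3 |E|=0 V={0:A, 1:B, 2:C} E=∅
branch R1-first: apply at {0↦2, 1↦1, 2↦0, 3↦3} → |E|=1, then 1 more step(s) → NF |V|=3 |E|=0 V={0:A, 1:B, 2:C} E=∅
graphs isomorphic (equal up to label-preserving node renaming)

Answer: YES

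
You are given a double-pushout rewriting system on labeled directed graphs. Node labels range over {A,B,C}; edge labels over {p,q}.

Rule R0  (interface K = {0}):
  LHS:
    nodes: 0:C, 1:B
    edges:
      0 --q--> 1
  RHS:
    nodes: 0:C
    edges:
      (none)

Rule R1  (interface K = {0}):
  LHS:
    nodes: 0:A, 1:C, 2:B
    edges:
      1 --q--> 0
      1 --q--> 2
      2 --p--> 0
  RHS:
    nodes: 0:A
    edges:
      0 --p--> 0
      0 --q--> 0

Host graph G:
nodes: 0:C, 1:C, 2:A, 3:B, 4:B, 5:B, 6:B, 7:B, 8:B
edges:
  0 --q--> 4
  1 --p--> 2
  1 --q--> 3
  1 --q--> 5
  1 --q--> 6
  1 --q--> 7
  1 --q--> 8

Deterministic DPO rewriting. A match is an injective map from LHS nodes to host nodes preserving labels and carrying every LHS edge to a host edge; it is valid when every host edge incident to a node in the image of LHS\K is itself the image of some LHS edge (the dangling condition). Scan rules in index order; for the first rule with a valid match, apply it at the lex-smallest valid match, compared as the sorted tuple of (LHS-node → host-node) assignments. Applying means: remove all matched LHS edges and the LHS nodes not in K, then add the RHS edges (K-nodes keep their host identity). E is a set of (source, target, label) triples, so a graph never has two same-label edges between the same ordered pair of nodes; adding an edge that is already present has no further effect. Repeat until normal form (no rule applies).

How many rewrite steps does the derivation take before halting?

Answer: 6

Steps:
initial: |V|=9 |E|=7  E = 0-q->4 1-p->2 1-q->3 1-q->5 1-q->6 1-q->7 1-q->8
step 1: apply R0 at {0↦0, 1↦4}  → |V|=8 |E|=6  E = 1-p->2 1-q->3 1-q->5 1-q->6 1-q->7 1-q->8
step 2: apply R0 at {0↦1, 1↦3}  → |V|=7 |E|=5  E = 1-p->2 1-q->5 1-q->6 1-q->7 1-q->8
step 3: apply R0 at {0↦1, 1↦5}  → |V|=6 |E|=4  E = 1-p->2 1-q->6 1-q->7 1-q->8
step 4: apply R0 at {0↦1, 1↦6}  → |V|=5 |E|=3  E = 1-p->2 1-q->7 1-q->8
step 5: apply R0 at {0↦1, 1↦7}  → |V|=4 |E|=2  E = 1-p->2 1-q->8
step 6: apply R0 at {0↦1, 1↦8}  → |V|=3 |E|=1  E = 1-p->2
final graph: no rule applies after step 6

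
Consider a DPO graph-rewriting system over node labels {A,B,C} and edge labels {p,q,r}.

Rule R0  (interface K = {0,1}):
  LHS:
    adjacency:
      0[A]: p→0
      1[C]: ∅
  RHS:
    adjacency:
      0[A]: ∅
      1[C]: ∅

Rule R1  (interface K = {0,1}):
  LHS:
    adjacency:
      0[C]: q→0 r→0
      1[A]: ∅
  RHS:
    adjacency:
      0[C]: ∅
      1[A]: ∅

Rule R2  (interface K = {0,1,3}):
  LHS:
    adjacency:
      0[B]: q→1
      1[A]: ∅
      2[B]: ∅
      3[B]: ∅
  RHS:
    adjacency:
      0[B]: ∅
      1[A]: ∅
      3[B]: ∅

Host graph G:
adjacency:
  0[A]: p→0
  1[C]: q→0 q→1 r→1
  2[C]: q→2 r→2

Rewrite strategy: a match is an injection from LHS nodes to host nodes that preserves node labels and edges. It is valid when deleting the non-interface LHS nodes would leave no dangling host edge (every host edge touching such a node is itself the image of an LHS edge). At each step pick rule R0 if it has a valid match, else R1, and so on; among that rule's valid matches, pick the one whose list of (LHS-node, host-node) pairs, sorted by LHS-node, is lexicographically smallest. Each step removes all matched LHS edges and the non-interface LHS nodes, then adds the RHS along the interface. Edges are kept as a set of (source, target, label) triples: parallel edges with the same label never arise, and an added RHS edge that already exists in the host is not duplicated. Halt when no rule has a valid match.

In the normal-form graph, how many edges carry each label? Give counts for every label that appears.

Answer: q:1

Rewrite trace:
start.  V:3 E:6  edges: 0-p->0 1-q->0 1-q->1 1-r->1 2-q->2 2-r->2
1. fire R0 via {0↦0, 1↦1}  →  V:3 E:5  edges: 1-q->0 1-q->1 1-r->1 2-q->2 2-r->2
2. fire R1 via {0↦1, 1↦0}  →  V:3 E:3  edges: 1-q->0 2-q->2 2-r->2
3. fire R1 via {0↦2, 1↦0}  →  V:3 E:1  edges: 1-q->0
final graph: no rule applies after step 3
NF edges: [(1, 0, 'q')]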